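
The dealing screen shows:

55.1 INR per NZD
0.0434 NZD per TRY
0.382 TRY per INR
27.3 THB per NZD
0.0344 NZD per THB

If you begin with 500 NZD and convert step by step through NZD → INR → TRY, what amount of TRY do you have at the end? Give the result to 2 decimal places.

10524.10

500 NZD × 55.1 = 27550 INR
27550 INR × 0.382 = 10524.1 TRY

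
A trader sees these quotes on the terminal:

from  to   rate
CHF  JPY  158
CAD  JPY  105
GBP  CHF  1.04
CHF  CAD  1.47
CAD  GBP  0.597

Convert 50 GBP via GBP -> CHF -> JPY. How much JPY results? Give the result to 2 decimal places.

8216.00

50 GBP × 1.04 = 52 CHF
52 CHF × 158 = 8216 JPY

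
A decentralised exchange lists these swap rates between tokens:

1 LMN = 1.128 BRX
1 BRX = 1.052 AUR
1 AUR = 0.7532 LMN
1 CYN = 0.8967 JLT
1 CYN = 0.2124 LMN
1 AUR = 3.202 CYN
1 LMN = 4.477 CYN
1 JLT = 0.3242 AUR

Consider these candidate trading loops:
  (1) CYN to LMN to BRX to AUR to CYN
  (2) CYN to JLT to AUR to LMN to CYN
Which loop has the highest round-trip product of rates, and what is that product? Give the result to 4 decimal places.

0.9803

(1) 0.2124 × 1.128 × 1.052 × 3.202 = 0.80705
(2) 0.8967 × 0.3242 × 0.7532 × 4.477 = 0.98030
Highest is cycle (2) at 0.9803 (≤1, no arbitrage).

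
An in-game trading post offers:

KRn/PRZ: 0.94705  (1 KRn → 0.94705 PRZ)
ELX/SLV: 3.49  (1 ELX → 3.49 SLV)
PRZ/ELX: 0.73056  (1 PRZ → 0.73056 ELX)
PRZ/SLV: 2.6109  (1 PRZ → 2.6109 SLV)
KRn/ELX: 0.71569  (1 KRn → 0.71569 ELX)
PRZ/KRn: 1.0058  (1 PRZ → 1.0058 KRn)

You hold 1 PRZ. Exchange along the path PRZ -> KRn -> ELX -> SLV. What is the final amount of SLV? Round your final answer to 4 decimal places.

2.5122

1 PRZ × 1.0058 = 1.0058 KRn
1.0058 KRn × 0.71569 = 0.719841002 ELX
0.719841002 ELX × 3.49 = 2.51224509698 SLV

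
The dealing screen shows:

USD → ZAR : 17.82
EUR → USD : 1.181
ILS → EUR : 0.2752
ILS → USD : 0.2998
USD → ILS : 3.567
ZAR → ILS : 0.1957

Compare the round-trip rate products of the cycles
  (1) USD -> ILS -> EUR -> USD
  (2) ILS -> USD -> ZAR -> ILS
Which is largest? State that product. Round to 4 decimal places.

(1) 3.567 × 0.2752 × 1.181 = 1.15931
(2) 0.2998 × 17.82 × 0.1957 = 1.04551
Highest is cycle (1) at 1.1593 (>1, arbitrage).

1.1593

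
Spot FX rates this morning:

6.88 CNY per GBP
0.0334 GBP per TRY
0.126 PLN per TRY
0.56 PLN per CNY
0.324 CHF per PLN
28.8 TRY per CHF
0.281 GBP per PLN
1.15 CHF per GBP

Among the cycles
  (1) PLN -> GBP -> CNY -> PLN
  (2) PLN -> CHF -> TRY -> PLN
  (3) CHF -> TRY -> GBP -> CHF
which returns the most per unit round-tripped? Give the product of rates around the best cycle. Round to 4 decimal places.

(1) 0.281 × 6.88 × 0.56 = 1.08264
(2) 0.324 × 28.8 × 0.126 = 1.17573
(3) 28.8 × 0.0334 × 1.15 = 1.10621
Highest is cycle (2) at 1.1757 (>1, arbitrage).

1.1757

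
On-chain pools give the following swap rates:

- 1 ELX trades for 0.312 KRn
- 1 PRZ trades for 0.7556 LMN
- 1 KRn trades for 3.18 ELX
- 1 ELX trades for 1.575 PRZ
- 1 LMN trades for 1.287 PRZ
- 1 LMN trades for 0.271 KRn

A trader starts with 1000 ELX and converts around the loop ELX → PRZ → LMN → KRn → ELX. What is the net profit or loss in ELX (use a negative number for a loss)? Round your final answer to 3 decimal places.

1000 ELX × 1.575 = 1575 PRZ
1575 PRZ × 0.7556 = 1190.07 LMN
1190.07 LMN × 0.271 = 322.50897 KRn
322.50897 KRn × 3.18 = 1025.5785246 ELX
Net change: 1025.5785246 − 1000 = 25.5785246 ELX

25.579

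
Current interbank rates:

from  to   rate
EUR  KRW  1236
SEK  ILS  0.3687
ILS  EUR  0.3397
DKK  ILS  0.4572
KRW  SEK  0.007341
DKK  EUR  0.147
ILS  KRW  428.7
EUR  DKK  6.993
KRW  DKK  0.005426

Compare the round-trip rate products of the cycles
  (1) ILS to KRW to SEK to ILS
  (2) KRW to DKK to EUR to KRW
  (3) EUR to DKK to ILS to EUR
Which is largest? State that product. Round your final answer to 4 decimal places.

(1) 428.7 × 0.007341 × 0.3687 = 1.16033
(2) 0.005426 × 0.147 × 1236 = 0.98586
(3) 6.993 × 0.4572 × 0.3397 = 1.08609
Highest is cycle (1) at 1.1603 (>1, arbitrage).

1.1603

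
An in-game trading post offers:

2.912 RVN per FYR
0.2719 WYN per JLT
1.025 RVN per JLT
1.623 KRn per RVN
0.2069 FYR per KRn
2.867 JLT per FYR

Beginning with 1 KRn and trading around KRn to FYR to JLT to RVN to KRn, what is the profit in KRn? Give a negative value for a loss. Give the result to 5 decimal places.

-0.01320

1 KRn × 0.2069 = 0.2069 FYR
0.2069 FYR × 2.867 = 0.5931823 JLT
0.5931823 JLT × 1.025 = 0.6080118575 RVN
0.6080118575 RVN × 1.623 = 0.9868032447225 KRn
Net change: 0.9868032447225 − 1 = -0.0131967552775 KRn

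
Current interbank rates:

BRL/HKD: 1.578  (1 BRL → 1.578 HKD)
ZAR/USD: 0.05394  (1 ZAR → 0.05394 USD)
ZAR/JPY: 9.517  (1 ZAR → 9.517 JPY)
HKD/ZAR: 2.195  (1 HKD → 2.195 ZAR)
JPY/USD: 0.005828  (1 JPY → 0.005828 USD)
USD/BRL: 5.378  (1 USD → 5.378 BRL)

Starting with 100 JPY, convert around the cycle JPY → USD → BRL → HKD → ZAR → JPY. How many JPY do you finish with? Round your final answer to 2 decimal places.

103.32

100 JPY × 0.005828 = 0.5828 USD
0.5828 USD × 5.378 = 3.1342984 BRL
3.1342984 BRL × 1.578 = 4.9459228752 HKD
4.9459228752 HKD × 2.195 = 10.856300711064 ZAR
10.856300711064 ZAR × 9.517 = 103.319413867196088 JPY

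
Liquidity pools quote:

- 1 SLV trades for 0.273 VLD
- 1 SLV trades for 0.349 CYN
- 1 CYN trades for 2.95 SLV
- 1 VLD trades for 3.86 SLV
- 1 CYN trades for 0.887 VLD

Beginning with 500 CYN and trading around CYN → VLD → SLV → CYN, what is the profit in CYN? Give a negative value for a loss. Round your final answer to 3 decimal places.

97.457

500 CYN × 0.887 = 443.5 VLD
443.5 VLD × 3.86 = 1711.91 SLV
1711.91 SLV × 0.349 = 597.45659 CYN
Net change: 597.45659 − 500 = 97.45659 CYN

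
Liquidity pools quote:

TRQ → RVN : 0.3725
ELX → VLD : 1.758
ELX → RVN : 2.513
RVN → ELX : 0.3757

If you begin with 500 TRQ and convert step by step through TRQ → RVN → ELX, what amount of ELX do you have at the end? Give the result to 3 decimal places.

500 TRQ × 0.3725 = 186.25 RVN
186.25 RVN × 0.3757 = 69.974125 ELX

69.974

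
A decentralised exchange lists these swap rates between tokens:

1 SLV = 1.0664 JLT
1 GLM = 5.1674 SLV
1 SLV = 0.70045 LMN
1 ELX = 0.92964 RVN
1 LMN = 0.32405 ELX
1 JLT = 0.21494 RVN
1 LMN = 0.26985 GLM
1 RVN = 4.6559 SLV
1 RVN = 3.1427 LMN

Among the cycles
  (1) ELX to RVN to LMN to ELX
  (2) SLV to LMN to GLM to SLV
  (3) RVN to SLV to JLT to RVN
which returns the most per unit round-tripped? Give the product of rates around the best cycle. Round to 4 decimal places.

(1) 0.92964 × 3.1427 × 0.32405 = 0.94674
(2) 0.70045 × 0.26985 × 5.1674 = 0.97672
(3) 4.6559 × 1.0664 × 0.21494 = 1.06719
Highest is cycle (3) at 1.0672 (>1, arbitrage).

1.0672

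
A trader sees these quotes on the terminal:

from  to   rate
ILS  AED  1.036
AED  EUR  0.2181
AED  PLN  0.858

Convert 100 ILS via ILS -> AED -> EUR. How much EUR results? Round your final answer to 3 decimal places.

22.595

100 ILS × 1.036 = 103.6 AED
103.6 AED × 0.2181 = 22.59516 EUR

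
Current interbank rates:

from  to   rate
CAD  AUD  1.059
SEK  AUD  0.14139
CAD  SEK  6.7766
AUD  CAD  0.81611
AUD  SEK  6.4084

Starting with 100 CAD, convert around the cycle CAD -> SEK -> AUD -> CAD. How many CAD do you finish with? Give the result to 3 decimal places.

100 CAD × 6.7766 = 677.66 SEK
677.66 SEK × 0.14139 = 95.8143474 AUD
95.8143474 AUD × 0.81611 = 78.195047056614 CAD

78.195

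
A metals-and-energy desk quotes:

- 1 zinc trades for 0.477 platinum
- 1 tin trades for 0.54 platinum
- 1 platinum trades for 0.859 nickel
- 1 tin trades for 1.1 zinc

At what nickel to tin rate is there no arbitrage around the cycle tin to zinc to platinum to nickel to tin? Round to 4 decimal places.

Known legs of the cycle: 1.1 × 0.477 × 0.859 = 0.4507173
For no arbitrage the full-cycle product must be 1, so the missing rate is 1 / 0.4507173 ≈ 2.218686.

2.2187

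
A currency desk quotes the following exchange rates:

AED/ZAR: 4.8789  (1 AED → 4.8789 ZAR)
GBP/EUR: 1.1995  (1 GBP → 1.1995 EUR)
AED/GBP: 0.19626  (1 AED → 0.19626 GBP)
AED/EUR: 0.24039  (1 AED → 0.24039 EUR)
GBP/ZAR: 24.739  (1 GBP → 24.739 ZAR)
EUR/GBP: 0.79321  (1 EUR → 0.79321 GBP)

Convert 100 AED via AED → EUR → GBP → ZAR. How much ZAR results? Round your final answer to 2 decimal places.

100 AED × 0.24039 = 24.039 EUR
24.039 EUR × 0.79321 = 19.06797519 GBP
19.06797519 GBP × 24.739 = 471.72263822541 ZAR

471.72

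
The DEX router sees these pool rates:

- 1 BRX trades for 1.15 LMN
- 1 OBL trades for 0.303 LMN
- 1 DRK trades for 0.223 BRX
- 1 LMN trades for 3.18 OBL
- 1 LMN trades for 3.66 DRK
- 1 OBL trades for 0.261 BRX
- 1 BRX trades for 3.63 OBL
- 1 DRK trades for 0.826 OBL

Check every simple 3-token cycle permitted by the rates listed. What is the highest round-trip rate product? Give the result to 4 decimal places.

LMN→OBL→BRX→LMN: 3.18 × 0.261 × 1.15 = 0.95448
LMN→DRK→BRX→LMN: 3.66 × 0.223 × 1.15 = 0.93861
LMN→DRK→OBL→LMN: 3.66 × 0.826 × 0.303 = 0.91602
Maximum is LMN→OBL→BRX→LMN at 0.9545; no arbitrage — every cycle loses value.

0.9545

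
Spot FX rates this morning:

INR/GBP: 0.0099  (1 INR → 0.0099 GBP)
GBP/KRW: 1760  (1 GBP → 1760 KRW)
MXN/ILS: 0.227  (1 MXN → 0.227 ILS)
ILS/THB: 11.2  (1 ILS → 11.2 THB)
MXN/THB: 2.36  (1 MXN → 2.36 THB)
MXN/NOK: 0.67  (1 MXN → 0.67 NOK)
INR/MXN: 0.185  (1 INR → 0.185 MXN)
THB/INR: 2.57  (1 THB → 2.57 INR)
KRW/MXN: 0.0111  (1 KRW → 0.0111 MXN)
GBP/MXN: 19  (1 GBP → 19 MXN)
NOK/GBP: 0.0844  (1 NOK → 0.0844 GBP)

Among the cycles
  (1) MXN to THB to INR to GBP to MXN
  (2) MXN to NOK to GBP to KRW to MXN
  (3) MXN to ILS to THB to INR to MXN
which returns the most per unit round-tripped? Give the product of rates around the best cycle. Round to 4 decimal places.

1.2088

(1) 2.36 × 2.57 × 0.0099 × 19 = 1.14086
(2) 0.67 × 0.0844 × 1760 × 0.0111 = 1.10472
(3) 0.227 × 11.2 × 2.57 × 0.185 = 1.20878
Highest is cycle (3) at 1.2088 (>1, arbitrage).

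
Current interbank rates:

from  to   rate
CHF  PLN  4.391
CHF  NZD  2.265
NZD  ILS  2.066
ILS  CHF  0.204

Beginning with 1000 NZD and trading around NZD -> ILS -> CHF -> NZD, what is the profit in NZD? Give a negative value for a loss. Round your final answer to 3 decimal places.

1000 NZD × 2.066 = 2066 ILS
2066 ILS × 0.204 = 421.464 CHF
421.464 CHF × 2.265 = 954.61596 NZD
Net change: 954.61596 − 1000 = -45.38404 NZD

-45.384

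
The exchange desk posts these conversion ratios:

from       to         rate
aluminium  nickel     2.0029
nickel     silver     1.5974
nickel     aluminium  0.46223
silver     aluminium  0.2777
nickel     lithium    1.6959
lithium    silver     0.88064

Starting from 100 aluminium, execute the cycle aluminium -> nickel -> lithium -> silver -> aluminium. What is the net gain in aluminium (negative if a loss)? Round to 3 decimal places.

100 aluminium × 2.0029 = 200.29 nickel
200.29 nickel × 1.6959 = 339.671811 lithium
339.671811 lithium × 0.88064 = 299.12858363904 silver
299.12858363904 silver × 0.2777 = 83.068007676561408 aluminium
Net change: 83.068007676561408 − 100 = -16.931992323438592 aluminium

-16.932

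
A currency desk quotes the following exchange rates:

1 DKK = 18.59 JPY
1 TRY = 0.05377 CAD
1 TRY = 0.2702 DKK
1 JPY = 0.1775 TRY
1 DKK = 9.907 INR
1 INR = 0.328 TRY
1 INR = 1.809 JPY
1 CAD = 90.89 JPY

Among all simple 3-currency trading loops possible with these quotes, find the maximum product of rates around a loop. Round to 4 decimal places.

0.8916

DKK→JPY→TRY→DKK: 18.59 × 0.1775 × 0.2702 = 0.89159
DKK→INR→TRY→DKK: 9.907 × 0.328 × 0.2702 = 0.87801
CAD→JPY→TRY→CAD: 90.89 × 0.1775 × 0.05377 = 0.86747
Maximum is DKK→JPY→TRY→DKK at 0.8916; no arbitrage — every cycle loses value.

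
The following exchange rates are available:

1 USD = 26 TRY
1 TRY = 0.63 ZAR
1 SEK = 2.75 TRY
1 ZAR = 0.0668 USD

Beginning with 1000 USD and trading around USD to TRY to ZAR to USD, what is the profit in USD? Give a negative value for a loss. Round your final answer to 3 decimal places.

1000 USD × 26 = 26000 TRY
26000 TRY × 0.63 = 16380 ZAR
16380 ZAR × 0.0668 = 1094.184 USD
Net change: 1094.184 − 1000 = 94.184 USD

94.184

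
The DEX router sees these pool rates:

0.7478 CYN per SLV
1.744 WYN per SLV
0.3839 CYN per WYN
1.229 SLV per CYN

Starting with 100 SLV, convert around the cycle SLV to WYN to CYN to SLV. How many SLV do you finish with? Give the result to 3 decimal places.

82.284

100 SLV × 1.744 = 174.4 WYN
174.4 WYN × 0.3839 = 66.95216 CYN
66.95216 CYN × 1.229 = 82.28420464 SLV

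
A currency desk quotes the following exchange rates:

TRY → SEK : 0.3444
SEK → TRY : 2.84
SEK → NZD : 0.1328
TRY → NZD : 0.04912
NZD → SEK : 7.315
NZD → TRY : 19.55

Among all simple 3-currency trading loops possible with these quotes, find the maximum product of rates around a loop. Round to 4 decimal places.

1.0204

SEK→TRY→NZD→SEK: 2.84 × 0.04912 × 7.315 = 1.02045
SEK→NZD→TRY→SEK: 0.1328 × 19.55 × 0.3444 = 0.89415
Maximum is SEK→TRY→NZD→SEK at 1.0204; arbitrage exists.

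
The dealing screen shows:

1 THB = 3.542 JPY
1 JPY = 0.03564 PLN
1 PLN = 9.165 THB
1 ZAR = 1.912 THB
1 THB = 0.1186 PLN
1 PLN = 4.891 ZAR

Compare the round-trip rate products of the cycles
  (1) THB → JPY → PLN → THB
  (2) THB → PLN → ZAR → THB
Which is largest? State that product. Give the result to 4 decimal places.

1.1570

(1) 3.542 × 0.03564 × 9.165 = 1.15696
(2) 0.1186 × 4.891 × 1.912 = 1.10910
Highest is cycle (1) at 1.1570 (>1, arbitrage).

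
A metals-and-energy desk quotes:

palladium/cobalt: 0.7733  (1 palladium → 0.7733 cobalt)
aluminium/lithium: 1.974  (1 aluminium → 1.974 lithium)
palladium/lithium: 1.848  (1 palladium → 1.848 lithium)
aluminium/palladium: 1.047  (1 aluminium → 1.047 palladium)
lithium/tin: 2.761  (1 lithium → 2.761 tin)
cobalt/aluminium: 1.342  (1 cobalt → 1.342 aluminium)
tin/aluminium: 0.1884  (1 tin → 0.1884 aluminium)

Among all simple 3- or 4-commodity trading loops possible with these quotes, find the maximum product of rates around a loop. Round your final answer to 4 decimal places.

aluminium→palladium→cobalt→aluminium: 1.047 × 0.7733 × 1.342 = 1.08654
aluminium→lithium→tin→aluminium: 1.974 × 2.761 × 0.1884 = 1.02682
aluminium→palladium→lithium→tin→aluminium: 1.047 × 1.848 × 2.761 × 0.1884 = 1.00646
Maximum is aluminium→palladium→cobalt→aluminium at 1.0865; arbitrage exists.

1.0865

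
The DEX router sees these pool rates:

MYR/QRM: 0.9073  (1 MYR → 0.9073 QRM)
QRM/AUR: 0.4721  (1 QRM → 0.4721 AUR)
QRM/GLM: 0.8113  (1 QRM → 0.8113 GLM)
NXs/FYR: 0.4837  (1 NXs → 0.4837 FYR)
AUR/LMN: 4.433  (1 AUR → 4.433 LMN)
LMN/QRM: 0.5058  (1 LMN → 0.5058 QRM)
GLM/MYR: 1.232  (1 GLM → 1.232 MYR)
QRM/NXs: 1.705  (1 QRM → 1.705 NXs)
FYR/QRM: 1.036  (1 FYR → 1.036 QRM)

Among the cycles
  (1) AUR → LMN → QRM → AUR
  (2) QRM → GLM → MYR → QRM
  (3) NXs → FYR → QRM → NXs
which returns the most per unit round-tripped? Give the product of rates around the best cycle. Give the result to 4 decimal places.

(1) 4.433 × 0.5058 × 0.4721 = 1.05855
(2) 0.8113 × 1.232 × 0.9073 = 0.90687
(3) 0.4837 × 1.036 × 1.705 = 0.85440
Highest is cycle (1) at 1.0585 (>1, arbitrage).

1.0585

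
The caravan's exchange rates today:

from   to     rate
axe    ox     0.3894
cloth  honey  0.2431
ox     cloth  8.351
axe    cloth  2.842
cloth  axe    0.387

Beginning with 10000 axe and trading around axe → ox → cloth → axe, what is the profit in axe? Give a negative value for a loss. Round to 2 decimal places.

10000 axe × 0.3894 = 3894 ox
3894 ox × 8.351 = 32518.794 cloth
32518.794 cloth × 0.387 = 12584.773278 axe
Net change: 12584.773278 − 10000 = 2584.773278 axe

2584.77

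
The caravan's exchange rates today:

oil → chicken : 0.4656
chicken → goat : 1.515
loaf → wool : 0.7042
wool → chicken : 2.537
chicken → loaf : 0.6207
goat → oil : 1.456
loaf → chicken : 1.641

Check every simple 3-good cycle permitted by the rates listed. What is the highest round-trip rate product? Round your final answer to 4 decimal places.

1.1089

chicken→loaf→wool→chicken: 0.6207 × 0.7042 × 2.537 = 1.10891
goat→oil→chicken→goat: 1.456 × 0.4656 × 1.515 = 1.02704
Maximum is chicken→loaf→wool→chicken at 1.1089; arbitrage exists.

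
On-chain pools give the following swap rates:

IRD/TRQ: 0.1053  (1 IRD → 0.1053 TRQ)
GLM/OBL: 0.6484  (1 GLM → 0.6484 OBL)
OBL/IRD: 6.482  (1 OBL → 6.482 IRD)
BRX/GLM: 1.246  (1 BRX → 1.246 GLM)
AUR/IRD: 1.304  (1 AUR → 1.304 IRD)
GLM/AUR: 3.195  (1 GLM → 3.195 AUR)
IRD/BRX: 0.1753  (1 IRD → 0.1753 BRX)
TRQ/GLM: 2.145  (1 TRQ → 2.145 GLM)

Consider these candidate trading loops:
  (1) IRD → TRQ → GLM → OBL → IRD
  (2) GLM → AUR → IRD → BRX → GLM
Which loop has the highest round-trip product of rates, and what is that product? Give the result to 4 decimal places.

(1) 0.1053 × 2.145 × 0.6484 × 6.482 = 0.94931
(2) 3.195 × 1.304 × 0.1753 × 1.246 = 0.91001
Highest is cycle (1) at 0.9493 (≤1, no arbitrage).

0.9493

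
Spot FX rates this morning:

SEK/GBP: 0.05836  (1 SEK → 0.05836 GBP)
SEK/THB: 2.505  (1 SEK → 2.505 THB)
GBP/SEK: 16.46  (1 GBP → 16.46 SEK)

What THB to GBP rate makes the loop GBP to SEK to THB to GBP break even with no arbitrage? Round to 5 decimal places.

Known legs of the cycle: 16.46 × 2.505 = 41.2323
For no arbitrage the full-cycle product must be 1, so the missing rate is 1 / 41.2323 ≈ 0.0242528.

0.02425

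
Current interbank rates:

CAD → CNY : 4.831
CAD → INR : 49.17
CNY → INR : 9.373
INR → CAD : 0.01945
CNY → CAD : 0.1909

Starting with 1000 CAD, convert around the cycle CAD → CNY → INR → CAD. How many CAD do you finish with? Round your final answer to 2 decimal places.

880.71

1000 CAD × 4.831 = 4831 CNY
4831 CNY × 9.373 = 45280.963 INR
45280.963 INR × 0.01945 = 880.71473035 CAD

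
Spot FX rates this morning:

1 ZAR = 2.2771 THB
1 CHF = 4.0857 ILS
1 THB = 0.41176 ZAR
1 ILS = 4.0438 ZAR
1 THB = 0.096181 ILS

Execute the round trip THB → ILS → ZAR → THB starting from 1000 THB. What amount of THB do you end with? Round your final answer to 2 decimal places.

1000 THB × 0.096181 = 96.181 ILS
96.181 ILS × 4.0438 = 388.9367278 ZAR
388.9367278 ZAR × 2.2771 = 885.64782287338 THB

885.65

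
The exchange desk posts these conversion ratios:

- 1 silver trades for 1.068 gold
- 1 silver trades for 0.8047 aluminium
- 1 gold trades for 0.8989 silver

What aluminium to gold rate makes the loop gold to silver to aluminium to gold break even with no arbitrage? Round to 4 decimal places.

1.3825

Known legs of the cycle: 0.8989 × 0.8047 = 0.72334483
For no arbitrage the full-cycle product must be 1, so the missing rate is 1 / 0.72334483 ≈ 1.382467.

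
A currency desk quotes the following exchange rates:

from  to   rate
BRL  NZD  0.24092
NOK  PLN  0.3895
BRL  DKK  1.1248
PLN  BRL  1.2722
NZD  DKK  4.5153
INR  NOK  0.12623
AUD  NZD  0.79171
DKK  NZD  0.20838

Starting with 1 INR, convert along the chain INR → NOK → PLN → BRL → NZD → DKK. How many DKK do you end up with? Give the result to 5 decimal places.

0.06804

1 INR × 0.12623 = 0.12623 NOK
0.12623 NOK × 0.3895 = 0.049166585 PLN
0.049166585 PLN × 1.2722 = 0.062549729437 BRL
0.062549729437 BRL × 0.24092 = 0.01506948081596204 NZD
0.01506948081596204 NZD × 4.5153 = 0.068043226728313399212 DKK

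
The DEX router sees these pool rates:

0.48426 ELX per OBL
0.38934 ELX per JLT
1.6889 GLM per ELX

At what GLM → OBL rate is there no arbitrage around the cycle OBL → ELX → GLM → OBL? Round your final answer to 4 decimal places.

1.2227

Known legs of the cycle: 0.48426 × 1.6889 = 0.817866714
For no arbitrage the full-cycle product must be 1, so the missing rate is 1 / 0.817866714 ≈ 1.222693.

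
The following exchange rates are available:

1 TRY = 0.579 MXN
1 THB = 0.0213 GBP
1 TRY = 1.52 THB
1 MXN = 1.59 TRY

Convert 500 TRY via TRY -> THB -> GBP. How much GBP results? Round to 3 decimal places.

500 TRY × 1.52 = 760 THB
760 THB × 0.0213 = 16.188 GBP

16.188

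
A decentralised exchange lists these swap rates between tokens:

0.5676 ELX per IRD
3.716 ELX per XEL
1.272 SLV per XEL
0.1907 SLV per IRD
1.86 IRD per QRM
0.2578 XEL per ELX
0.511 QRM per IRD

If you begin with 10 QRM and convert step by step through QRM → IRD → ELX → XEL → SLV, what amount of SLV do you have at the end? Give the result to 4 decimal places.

10 QRM × 1.86 = 18.6 IRD
18.6 IRD × 0.5676 = 10.55736 ELX
10.55736 ELX × 0.2578 = 2.721687408 XEL
2.721687408 XEL × 1.272 = 3.461986382976 SLV

3.4620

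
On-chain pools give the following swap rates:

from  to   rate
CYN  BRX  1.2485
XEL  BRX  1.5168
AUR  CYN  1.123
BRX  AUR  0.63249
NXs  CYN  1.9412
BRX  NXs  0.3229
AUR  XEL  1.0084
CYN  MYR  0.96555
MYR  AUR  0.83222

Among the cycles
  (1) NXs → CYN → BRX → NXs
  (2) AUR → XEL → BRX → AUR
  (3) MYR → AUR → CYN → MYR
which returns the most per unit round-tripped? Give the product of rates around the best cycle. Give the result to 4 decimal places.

(1) 1.9412 × 1.2485 × 0.3229 = 0.78258
(2) 1.0084 × 1.5168 × 0.63249 = 0.96742
(3) 0.83222 × 1.123 × 0.96555 = 0.90239
Highest is cycle (2) at 0.9674 (≤1, no arbitrage).

0.9674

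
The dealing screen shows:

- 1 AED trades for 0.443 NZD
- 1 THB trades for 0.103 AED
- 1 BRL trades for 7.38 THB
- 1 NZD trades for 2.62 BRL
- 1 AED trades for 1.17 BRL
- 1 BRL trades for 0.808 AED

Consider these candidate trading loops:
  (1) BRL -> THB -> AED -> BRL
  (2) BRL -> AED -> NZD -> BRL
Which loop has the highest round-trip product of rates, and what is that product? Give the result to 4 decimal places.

(1) 7.38 × 0.103 × 1.17 = 0.88936
(2) 0.808 × 0.443 × 2.62 = 0.93781
Highest is cycle (2) at 0.9378 (≤1, no arbitrage).

0.9378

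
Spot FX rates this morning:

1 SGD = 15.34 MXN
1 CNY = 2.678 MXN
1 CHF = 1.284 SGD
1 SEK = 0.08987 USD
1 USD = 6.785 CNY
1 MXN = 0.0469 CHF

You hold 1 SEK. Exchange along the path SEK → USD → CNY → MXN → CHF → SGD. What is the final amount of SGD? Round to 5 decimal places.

0.09834

1 SEK × 0.08987 = 0.08987 USD
0.08987 USD × 6.785 = 0.60976795 CNY
0.60976795 CNY × 2.678 = 1.6329585701 MXN
1.6329585701 MXN × 0.0469 = 0.07658575693769 CHF
0.07658575693769 CHF × 1.284 = 0.09833611190799396 SGD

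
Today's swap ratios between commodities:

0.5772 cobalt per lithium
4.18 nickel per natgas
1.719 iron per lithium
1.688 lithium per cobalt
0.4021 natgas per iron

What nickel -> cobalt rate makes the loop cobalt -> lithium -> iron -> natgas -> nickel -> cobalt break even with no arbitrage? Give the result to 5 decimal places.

0.20504

Known legs of the cycle: 1.688 × 1.719 × 0.4021 × 4.18 = 4.877066460816
For no arbitrage the full-cycle product must be 1, so the missing rate is 1 / 4.877066460816 ≈ 0.2050413.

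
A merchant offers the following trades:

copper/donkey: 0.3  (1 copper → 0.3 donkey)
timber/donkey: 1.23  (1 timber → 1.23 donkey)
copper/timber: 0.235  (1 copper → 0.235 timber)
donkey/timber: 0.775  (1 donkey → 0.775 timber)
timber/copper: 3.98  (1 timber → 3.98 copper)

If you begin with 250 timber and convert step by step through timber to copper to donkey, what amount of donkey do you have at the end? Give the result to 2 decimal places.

298.50

250 timber × 3.98 = 995 copper
995 copper × 0.3 = 298.5 donkey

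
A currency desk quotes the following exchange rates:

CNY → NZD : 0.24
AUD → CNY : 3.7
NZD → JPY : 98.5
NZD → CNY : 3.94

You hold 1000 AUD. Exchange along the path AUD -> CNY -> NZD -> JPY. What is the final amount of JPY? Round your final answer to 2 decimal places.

87468.00

1000 AUD × 3.7 = 3700 CNY
3700 CNY × 0.24 = 888 NZD
888 NZD × 98.5 = 87468 JPY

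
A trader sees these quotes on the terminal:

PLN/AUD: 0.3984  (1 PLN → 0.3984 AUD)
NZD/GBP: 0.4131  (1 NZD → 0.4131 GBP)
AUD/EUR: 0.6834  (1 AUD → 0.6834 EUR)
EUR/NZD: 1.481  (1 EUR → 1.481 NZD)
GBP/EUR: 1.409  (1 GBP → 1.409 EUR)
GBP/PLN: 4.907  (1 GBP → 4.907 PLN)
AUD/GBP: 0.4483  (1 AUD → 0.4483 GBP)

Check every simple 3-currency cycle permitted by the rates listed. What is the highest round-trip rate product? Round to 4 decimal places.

PLN→AUD→GBP→PLN: 0.3984 × 0.4483 × 4.907 = 0.87640
EUR→NZD→GBP→EUR: 1.481 × 0.4131 × 1.409 = 0.86203
Maximum is PLN→AUD→GBP→PLN at 0.8764; no arbitrage — every cycle loses value.

0.8764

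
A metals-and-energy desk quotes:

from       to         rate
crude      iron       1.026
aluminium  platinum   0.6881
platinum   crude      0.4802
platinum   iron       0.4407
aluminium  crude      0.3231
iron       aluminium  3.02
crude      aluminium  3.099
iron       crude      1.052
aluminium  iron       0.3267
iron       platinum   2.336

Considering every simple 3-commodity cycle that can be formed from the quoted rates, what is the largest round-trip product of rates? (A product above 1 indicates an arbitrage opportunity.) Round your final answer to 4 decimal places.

iron→platinum→crude→iron: 2.336 × 0.4802 × 1.026 = 1.15091
aluminium→iron→crude→aluminium: 0.3267 × 1.052 × 3.099 = 1.06509
aluminium→platinum→crude→aluminium: 0.6881 × 0.4802 × 3.099 = 1.02399
aluminium→crude→iron→aluminium: 0.3231 × 1.026 × 3.02 = 1.00113
aluminium→platinum→iron→aluminium: 0.6881 × 0.4407 × 3.02 = 0.91580
Maximum is iron→platinum→crude→iron at 1.1509; arbitrage exists.

1.1509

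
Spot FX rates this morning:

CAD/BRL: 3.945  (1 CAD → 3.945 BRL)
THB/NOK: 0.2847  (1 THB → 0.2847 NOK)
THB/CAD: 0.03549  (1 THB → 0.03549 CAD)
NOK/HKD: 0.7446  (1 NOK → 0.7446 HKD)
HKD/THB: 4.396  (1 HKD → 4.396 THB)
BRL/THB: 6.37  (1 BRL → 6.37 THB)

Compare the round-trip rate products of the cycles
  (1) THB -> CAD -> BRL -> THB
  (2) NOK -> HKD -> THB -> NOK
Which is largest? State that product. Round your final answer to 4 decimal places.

(1) 0.03549 × 3.945 × 6.37 = 0.89185
(2) 0.7446 × 4.396 × 0.2847 = 0.93190
Highest is cycle (2) at 0.9319 (≤1, no arbitrage).

0.9319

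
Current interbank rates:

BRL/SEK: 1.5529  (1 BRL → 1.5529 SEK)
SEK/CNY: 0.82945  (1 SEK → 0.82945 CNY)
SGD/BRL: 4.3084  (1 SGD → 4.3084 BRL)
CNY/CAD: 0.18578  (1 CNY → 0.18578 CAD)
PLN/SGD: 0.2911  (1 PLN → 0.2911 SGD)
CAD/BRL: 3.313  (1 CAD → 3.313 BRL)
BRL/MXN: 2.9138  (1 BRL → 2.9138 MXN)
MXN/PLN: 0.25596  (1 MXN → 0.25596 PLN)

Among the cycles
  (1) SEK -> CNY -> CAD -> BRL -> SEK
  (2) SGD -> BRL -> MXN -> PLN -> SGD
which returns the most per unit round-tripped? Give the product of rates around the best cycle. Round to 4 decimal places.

(1) 0.82945 × 0.18578 × 3.313 × 1.5529 = 0.79278
(2) 4.3084 × 2.9138 × 0.25596 × 0.2911 = 0.93538
Highest is cycle (2) at 0.9354 (≤1, no arbitrage).

0.9354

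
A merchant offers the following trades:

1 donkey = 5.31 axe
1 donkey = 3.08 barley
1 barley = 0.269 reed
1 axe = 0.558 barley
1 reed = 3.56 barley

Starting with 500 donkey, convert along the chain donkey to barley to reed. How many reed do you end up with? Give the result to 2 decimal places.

414.26

500 donkey × 3.08 = 1540 barley
1540 barley × 0.269 = 414.26 reed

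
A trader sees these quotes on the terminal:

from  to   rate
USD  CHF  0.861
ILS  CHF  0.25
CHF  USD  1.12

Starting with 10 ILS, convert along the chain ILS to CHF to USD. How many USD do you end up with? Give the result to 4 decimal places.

2.8000

10 ILS × 0.25 = 2.5 CHF
2.5 CHF × 1.12 = 2.8 USD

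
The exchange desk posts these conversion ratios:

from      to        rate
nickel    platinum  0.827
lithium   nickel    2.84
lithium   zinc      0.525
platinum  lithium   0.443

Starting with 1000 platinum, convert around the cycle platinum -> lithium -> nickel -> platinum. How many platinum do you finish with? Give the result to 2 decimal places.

1040.47

1000 platinum × 0.443 = 443 lithium
443 lithium × 2.84 = 1258.12 nickel
1258.12 nickel × 0.827 = 1040.46524 platinum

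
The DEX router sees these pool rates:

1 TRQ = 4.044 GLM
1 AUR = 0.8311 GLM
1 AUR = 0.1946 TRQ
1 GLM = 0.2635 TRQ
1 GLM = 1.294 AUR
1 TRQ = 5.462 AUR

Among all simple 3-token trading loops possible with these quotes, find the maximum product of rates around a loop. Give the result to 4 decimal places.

1.1961

AUR→GLM→TRQ→AUR: 0.8311 × 0.2635 × 5.462 = 1.19615
AUR→TRQ→GLM→AUR: 0.1946 × 4.044 × 1.294 = 1.01833
Maximum is AUR→GLM→TRQ→AUR at 1.1961; arbitrage exists.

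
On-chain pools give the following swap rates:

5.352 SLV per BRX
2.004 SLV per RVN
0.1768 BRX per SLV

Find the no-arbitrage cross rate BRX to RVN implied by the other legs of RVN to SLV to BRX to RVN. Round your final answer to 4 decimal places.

2.8224

Known legs of the cycle: 2.004 × 0.1768 = 0.3543072
For no arbitrage the full-cycle product must be 1, so the missing rate is 1 / 0.3543072 ≈ 2.822409.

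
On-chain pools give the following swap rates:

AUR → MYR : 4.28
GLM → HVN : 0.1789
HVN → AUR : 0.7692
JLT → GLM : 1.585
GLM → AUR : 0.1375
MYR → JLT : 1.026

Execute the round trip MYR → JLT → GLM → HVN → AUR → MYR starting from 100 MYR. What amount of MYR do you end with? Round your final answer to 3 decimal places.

100 MYR × 1.026 = 102.6 JLT
102.6 JLT × 1.585 = 162.621 GLM
162.621 GLM × 0.1789 = 29.0928969 HVN
29.0928969 HVN × 0.7692 = 22.37825629548 AUR
22.37825629548 AUR × 4.28 = 95.7789369446544 MYR

95.779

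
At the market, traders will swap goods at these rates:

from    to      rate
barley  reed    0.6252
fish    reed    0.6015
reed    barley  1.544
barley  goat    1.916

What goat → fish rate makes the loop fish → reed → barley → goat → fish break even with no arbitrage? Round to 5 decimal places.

Known legs of the cycle: 0.6015 × 1.544 × 1.916 = 1.779419856
For no arbitrage the full-cycle product must be 1, so the missing rate is 1 / 1.779419856 ≈ 0.5619809.

0.56198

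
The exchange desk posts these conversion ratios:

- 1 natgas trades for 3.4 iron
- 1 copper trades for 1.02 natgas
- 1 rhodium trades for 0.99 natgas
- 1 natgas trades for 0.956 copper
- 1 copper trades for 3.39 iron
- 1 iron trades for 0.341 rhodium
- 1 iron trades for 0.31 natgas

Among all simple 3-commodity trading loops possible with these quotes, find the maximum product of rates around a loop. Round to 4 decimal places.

1.1478

iron→rhodium→natgas→iron: 0.341 × 0.99 × 3.4 = 1.14781
iron→natgas→copper→iron: 0.31 × 0.956 × 3.39 = 1.00466
Maximum is iron→rhodium→natgas→iron at 1.1478; arbitrage exists.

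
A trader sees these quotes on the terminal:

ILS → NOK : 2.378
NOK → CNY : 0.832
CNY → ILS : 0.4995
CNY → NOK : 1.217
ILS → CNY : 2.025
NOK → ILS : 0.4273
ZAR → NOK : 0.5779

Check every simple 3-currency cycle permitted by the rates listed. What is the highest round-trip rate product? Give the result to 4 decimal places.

CNY→NOK→ILS→CNY: 1.217 × 0.4273 × 2.025 = 1.05305
CNY→ILS→NOK→CNY: 0.4995 × 2.378 × 0.832 = 0.98826
Maximum is CNY→NOK→ILS→CNY at 1.0530; arbitrage exists.

1.0530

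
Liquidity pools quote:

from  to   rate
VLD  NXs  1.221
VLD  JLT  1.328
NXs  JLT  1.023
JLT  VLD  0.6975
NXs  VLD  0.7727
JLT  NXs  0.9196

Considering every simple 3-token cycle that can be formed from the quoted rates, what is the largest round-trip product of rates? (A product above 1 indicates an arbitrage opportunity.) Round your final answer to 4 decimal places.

0.9436

JLT→NXs→VLD→JLT: 0.9196 × 0.7727 × 1.328 = 0.94364
JLT→VLD→NXs→JLT: 0.6975 × 1.221 × 1.023 = 0.87124
Maximum is JLT→NXs→VLD→JLT at 0.9436; no arbitrage — every cycle loses value.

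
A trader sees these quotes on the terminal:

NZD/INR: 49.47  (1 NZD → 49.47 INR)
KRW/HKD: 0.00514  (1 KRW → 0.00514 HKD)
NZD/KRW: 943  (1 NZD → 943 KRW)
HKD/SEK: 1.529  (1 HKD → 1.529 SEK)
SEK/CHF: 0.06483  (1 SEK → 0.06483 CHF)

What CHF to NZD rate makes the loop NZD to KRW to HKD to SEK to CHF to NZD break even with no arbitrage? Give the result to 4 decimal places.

2.0813

Known legs of the cycle: 943 × 0.00514 × 1.529 × 0.06483 = 0.4804611967914
For no arbitrage the full-cycle product must be 1, so the missing rate is 1 / 0.4804611967914 ≈ 2.081334.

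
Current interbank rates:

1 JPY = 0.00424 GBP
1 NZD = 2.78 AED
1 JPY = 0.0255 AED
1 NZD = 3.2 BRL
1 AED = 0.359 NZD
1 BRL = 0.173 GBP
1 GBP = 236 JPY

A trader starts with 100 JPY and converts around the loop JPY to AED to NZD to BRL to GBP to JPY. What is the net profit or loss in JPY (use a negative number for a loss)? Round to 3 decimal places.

19.603

100 JPY × 0.0255 = 2.55 AED
2.55 AED × 0.359 = 0.91545 NZD
0.91545 NZD × 3.2 = 2.92944 BRL
2.92944 BRL × 0.173 = 0.50679312 GBP
0.50679312 GBP × 236 = 119.60317632 JPY
Net change: 119.60317632 − 100 = 19.60317632 JPY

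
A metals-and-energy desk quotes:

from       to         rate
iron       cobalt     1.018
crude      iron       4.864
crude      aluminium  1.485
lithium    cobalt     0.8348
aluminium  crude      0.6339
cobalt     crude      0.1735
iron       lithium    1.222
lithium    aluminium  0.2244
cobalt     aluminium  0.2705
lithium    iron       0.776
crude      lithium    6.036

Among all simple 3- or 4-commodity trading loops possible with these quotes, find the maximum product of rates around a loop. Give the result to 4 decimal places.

0.8742

lithium→cobalt→crude→lithium: 0.8348 × 0.1735 × 6.036 = 0.87424
lithium→cobalt→aluminium→crude→lithium: 0.8348 × 0.2705 × 0.6339 × 6.036 = 0.86401
lithium→cobalt→crude→iron→lithium: 0.8348 × 0.1735 × 4.864 × 1.222 = 0.86089
cobalt→crude→iron→cobalt: 0.1735 × 4.864 × 1.018 = 0.85909
lithium→aluminium→crude→lithium: 0.2244 × 0.6339 × 6.036 = 0.85860
cobalt→aluminium→crude→iron→cobalt: 0.2705 × 0.6339 × 4.864 × 1.018 = 0.84904
lithium→aluminium→crude→iron→lithium: 0.2244 × 0.6339 × 4.864 × 1.222 = 0.84549
lithium→iron→cobalt→crude→lithium: 0.776 × 1.018 × 0.1735 × 6.036 = 0.82729
Maximum is lithium→cobalt→crude→lithium at 0.8742; no arbitrage — every cycle loses value.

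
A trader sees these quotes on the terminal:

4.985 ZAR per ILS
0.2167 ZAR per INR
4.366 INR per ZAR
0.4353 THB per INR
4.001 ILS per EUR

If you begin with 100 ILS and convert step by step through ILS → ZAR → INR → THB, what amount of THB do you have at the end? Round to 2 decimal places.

947.41

100 ILS × 4.985 = 498.5 ZAR
498.5 ZAR × 4.366 = 2176.451 INR
2176.451 INR × 0.4353 = 947.4091203 THB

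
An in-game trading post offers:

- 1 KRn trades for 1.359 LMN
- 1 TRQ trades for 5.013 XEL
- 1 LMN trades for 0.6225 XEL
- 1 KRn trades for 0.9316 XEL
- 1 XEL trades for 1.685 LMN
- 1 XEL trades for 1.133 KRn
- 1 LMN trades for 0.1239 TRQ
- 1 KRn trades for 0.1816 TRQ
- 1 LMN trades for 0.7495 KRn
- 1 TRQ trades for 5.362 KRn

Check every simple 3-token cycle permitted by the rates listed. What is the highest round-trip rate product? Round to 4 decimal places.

XEL→LMN→KRn→XEL: 1.685 × 0.7495 × 0.9316 = 1.17652
XEL→LMN→TRQ→XEL: 1.685 × 0.1239 × 5.013 = 1.04657
XEL→KRn→TRQ→XEL: 1.133 × 0.1816 × 5.013 = 1.03144
XEL→KRn→LMN→XEL: 1.133 × 1.359 × 0.6225 = 0.95849
KRn→LMN→TRQ→KRn: 1.359 × 0.1239 × 5.362 = 0.90285
Maximum is XEL→LMN→KRn→XEL at 1.1765; arbitrage exists.

1.1765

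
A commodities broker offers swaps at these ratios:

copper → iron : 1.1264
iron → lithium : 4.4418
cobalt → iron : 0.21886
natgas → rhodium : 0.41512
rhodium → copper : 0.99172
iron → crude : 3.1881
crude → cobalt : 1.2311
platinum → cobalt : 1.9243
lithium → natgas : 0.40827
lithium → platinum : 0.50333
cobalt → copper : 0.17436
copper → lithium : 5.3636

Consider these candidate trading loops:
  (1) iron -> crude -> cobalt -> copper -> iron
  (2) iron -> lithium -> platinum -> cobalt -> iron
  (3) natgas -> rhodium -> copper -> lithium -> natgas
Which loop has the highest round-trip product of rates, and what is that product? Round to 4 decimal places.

(1) 3.1881 × 1.2311 × 0.17436 × 1.1264 = 0.77084
(2) 4.4418 × 0.50333 × 1.9243 × 0.21886 = 0.94157
(3) 0.41512 × 0.99172 × 5.3636 × 0.40827 = 0.90150
Highest is cycle (2) at 0.9416 (≤1, no arbitrage).

0.9416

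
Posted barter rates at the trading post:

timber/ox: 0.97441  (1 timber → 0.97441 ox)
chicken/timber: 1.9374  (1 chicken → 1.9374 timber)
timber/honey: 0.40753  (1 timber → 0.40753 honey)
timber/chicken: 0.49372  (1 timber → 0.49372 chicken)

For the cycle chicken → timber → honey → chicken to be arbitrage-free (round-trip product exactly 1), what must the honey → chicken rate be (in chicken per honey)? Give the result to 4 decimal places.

1.2665

Known legs of the cycle: 1.9374 × 0.40753 = 0.789548622
For no arbitrage the full-cycle product must be 1, so the missing rate is 1 / 0.789548622 ≈ 1.266546.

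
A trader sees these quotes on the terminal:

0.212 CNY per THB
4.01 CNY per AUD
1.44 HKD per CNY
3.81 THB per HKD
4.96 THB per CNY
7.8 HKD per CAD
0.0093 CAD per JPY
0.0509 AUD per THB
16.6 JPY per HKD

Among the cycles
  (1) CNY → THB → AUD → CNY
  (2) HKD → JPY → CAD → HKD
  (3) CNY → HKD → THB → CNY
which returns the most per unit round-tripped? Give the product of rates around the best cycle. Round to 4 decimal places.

1.2042

(1) 4.96 × 0.0509 × 4.01 = 1.01238
(2) 16.6 × 0.0093 × 7.8 = 1.20416
(3) 1.44 × 3.81 × 0.212 = 1.16312
Highest is cycle (2) at 1.2042 (>1, arbitrage).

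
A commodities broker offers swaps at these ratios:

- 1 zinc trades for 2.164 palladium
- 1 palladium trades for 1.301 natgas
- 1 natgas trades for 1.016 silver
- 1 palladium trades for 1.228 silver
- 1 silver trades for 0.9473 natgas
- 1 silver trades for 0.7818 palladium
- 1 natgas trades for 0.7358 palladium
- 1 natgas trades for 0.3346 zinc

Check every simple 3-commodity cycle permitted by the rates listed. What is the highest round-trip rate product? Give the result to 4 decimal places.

1.0334

natgas→silver→palladium→natgas: 1.016 × 0.7818 × 1.301 = 1.03340
natgas→zinc→palladium→natgas: 0.3346 × 2.164 × 1.301 = 0.94202
natgas→palladium→silver→natgas: 0.7358 × 1.228 × 0.9473 = 0.85594
Maximum is natgas→silver→palladium→natgas at 1.0334; arbitrage exists.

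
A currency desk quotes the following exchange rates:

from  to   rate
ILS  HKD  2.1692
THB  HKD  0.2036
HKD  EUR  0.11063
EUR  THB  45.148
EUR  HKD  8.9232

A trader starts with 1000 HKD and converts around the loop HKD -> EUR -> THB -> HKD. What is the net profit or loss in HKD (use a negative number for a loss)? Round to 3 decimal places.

16.926

1000 HKD × 0.11063 = 110.63 EUR
110.63 EUR × 45.148 = 4994.72324 THB
4994.72324 THB × 0.2036 = 1016.925651664 HKD
Net change: 1016.925651664 − 1000 = 16.925651664 HKD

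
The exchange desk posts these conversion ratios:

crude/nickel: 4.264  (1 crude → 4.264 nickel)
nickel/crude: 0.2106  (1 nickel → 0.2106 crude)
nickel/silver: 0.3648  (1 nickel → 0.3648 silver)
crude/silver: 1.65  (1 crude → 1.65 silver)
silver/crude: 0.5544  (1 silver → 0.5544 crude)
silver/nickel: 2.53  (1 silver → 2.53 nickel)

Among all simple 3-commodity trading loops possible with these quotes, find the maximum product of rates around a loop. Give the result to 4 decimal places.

silver→nickel→crude→silver: 2.53 × 0.2106 × 1.65 = 0.87915
silver→crude→nickel→silver: 0.5544 × 4.264 × 0.3648 = 0.86237
Maximum is silver→nickel→crude→silver at 0.8791; no arbitrage — every cycle loses value.

0.8791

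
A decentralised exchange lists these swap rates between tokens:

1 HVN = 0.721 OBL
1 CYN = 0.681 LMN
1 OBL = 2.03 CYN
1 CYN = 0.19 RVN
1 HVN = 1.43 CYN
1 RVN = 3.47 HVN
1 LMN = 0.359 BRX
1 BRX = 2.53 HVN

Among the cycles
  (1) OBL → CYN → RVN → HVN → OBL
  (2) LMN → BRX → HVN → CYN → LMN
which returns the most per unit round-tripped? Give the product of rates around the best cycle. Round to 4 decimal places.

(1) 2.03 × 0.19 × 3.47 × 0.721 = 0.96497
(2) 0.359 × 2.53 × 1.43 × 0.681 = 0.88450
Highest is cycle (1) at 0.9650 (≤1, no arbitrage).

0.9650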